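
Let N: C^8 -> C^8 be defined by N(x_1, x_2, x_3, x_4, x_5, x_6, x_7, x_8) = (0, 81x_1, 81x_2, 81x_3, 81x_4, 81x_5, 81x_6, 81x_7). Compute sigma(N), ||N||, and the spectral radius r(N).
sigma(N) = {0}; ||N|| = 81; r(N) = 0. (N is nilpotent with N^8 = 0.)

On C^8, N is a strictly lower-triangular matrix with 81 on the subdiagonal and zeros elsewhere, so its characteristic polynomial is lambda^8 and every eigenvalue is 0: sigma(N) = {0}. For the operator norm, N e_i = 81e_{i+1} for i = 1, ..., 7 and N e_8 = 0, so the singular values of N are 81 (with multiplicity 7) and 0; hence ||N|| = 81. The spectral radius r(N) = max|lambda| = 0. Note ||N|| > r(N) — characteristic of non-normal nilpotent operators. Indeed N^8 = 0.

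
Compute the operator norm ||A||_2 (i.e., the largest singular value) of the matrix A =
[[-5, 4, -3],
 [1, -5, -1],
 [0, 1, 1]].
||A||_2 ≈ 7.9738 (= sqrt(largest eigenvalue of A^T A))

||A||_2 = sigma_max(A) = sqrt(lambda_max(A^T A)). Form the symmetric matrix M = A^T A =
[[26, -25, 14],
 [-25, 42, -6],
 [14, -6, 11]].
Its characteristic polynomial (trace, sum of principal 2x2 minors, determinant of M give the coefficients) is
  p(λ) = det(λ I - M) = λ^3 - 79λ^2 + 983λ - 169.
No integer candidate from the rational root theorem (±divisors of 169) is a root, so the roots are irrational. The cubic discriminant is Δ = 2133328384 > 0, so there are three distinct real roots. p(0) = -169 and p(1) = 736 have opposite signs, so a root lies in (0, 1); Newton's method refines it to λ ≈ 0.1744. p(15) = 176 and p(16) = -569 have opposite signs, so a root lies in (15, 16); Newton's method refines it to λ ≈ 15.2444. p(63) = -1744 and p(64) = 1303 have opposite signs, so a root lies in (63, 64); Newton's method refines it to λ ≈ 63.5813. Check (Vieta): the three roots sum to 79, matching tr M = 79.
So the eigenvalues of A^T A are ≈ 0.1744, 15.2444, 63.5813 (all ≥ 0, as they must be for A^T A). The largest is λ_max ≈ 63.5813, hence ||A||_2 = sqrt(λ_max) ≈ 7.9738.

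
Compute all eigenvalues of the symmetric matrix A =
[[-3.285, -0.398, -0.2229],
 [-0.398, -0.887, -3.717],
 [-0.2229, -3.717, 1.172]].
sigma(A) ≈ {-4, -3, 4}

A is real symmetric, so its spectrum consists of real eigenvalues. Expanding the characteristic polynomial of the displayed matrix gives
  det(λ I - A) = p(λ) = λ^3 + (3)λ^2 + (-16)λ + (-48).
Solving p(λ) = 0 yields eigenvalues ≈ -4, -3, 4. (A is shown rounded to 4 decimals, so these recover the underlying integer eigenvalues to within that precision.)
Verification: the trace of A = -3 equals the sum of eigenvalues -3, and det(A) ≈ 47.9997 matches the eigenvalue product 48.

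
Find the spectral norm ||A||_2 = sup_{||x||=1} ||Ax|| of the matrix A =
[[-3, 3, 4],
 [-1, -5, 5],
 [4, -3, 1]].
||A||_2 ≈ 7.6687 (= sqrt(largest eigenvalue of A^T A))

||A||_2 = sigma_max(A) = sqrt(lambda_max(A^T A)). Form the symmetric matrix M = A^T A =
[[26, -16, -13],
 [-16, 43, -16],
 [-13, -16, 42]].
Its characteristic polynomial (trace, sum of principal 2x2 minors, determinant of M give the coefficients) is
  p(λ) = det(λ I - M) = λ^3 - 111λ^2 + 3335λ - 15625.
No integer candidate from the rational root theorem (±divisors of 15625) is a root, so the roots are irrational. The cubic discriminant is Δ = 712249600 > 0, so there are three distinct real roots. p(5) = -1600 and p(6) = 605 have opposite signs, so a root lies in (5, 6); Newton's method refines it to λ ≈ 5.7169. p(46) = 245 and p(47) = -256 have opposite signs, so a root lies in (46, 47); Newton's method refines it to λ ≈ 46.4748. p(58) = -487 and p(59) = 128 have opposite signs, so a root lies in (58, 59); Newton's method refines it to λ ≈ 58.8082. Check (Vieta): the three roots sum to 111, matching tr M = 111.
So the eigenvalues of A^T A are ≈ 5.7169, 46.4748, 58.8082 (all ≥ 0, as they must be for A^T A). The largest is λ_max ≈ 58.8082, hence ||A||_2 = sqrt(λ_max) ≈ 7.6687.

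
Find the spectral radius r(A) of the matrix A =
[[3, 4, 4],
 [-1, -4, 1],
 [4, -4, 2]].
r(A) ≈ 6.5284

The eigenvalues of A are the roots of its characteristic polynomial. With M = A (coefficients from the trace, the sum of principal 2x2 minors, and det A):
  p(λ) = det(λ I - M) = λ^3 - λ^2 - 22λ - 92.
No integer candidate from the rational root theorem (±divisors of 92) is a root, so the roots are irrational. The cubic discriminant is Δ = -222252 < 0, so there is one real root and a complex-conjugate pair. p(6) = -44 and p(7) = 48 have opposite signs, so a root lies in (6, 7); Newton's method refines it to λ ≈ 6.5284. Dividing out (λ - (6.5284)) leaves approximately λ^2 + 5.5284λ + 14.0922. For λ^2 + 5.5284λ + 14.0922 the discriminant is -25.805. It is negative, so the remaining roots are the complex-conjugate pair λ ≈ -2.7642 ± 2.5399i. Their product equals the constant term, so |λ|^2 ≈ 14.0922 and |λ| ≈ 3.754.
Thus the eigenvalues (to 4 decimals) are 6.5284 (modulus 6.5284); -2.7642 ± 2.5399i (modulus 3.754). The spectral radius is the largest modulus: r(A) ≈ 6.5284. (Cross-check: r(A) ≤ ||A||_2 ≈ 7.0183; equality holds whenever A is normal, though it can also hold for some non-normal A.)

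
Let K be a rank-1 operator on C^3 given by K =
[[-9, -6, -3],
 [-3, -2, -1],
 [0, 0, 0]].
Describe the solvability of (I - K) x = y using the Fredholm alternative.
(I - K) is invertible (det(I - K) = 12 ≠ 0), so for every y in C^3 the equation (I - K) x = y has a unique solution.

K has rank 1, so it is an outer product K = u v^T: every row of K is a multiple of one row vector. Reading off the entries, u = (3, 1, 0) and v = (-3, -2, -1) (row i of K equals u_i·v^T). A rank-one matrix u v^T satisfies K u = u (v·u) and kills the (2)-dimensional subspace v^⊥, so its characteristic polynomial is lambda^2 (lambda - v·u) with v·u = tr K = -11. Hence the eigenvalues of I - K are 1 (multiplicity 2) and 1 - (-11) = 12, so det(I - K) = 12. (Direct check: I - K =
[[10, 6, 3],
 [3, 3, 1],
 [0, 0, 1]]
has determinant 12.) The finite-dimensional Fredholm alternative says: either (I - K) is invertible, or ker(I - K) ≠ {0} and then range(I - K) = ker((I - K)^*)^⊥, with dim ker(I - K) = dim ker((I - K)^*). Since det(I - K) ≠ 0, 1 is not an eigenvalue of K and ker(I - K) = {0}, so we are in the first case: for every y there is a unique x = (I - K)^(-1) y. Explicitly, by the Sherman–Morrison formula, (I - u v^T)^(-1) = I + u v^T/(1 - v·u), i.e. (I - K)^(-1) = I + K/(12).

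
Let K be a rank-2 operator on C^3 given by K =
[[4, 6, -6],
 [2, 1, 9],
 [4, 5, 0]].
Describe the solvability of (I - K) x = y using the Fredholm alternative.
(I - K) is invertible (det(I - K) = -33 ≠ 0), so for every y in C^3 the equation (I - K) x = y has a unique solution.

K has rank 2 and factors as K = U V^T = u1 v1^T + u2 v2^T with u1 = (0, 2, 1), v1 = (2, 2, 3), u2 = (2, -1, 1), v2 = (2, 3, -3) (multiplying out reproduces the displayed K). The nonzero eigenvalues of U V^T coincide with those of the 2 x 2 matrix G = V^T U = [[v1·u1, v1·u2], [v2·u1, v2·u2]] = [[7, 5], [3, -2]], and by the Sylvester determinant identity det(I_3 - U V^T) = det(I_2 - V^T U) = det([[-6, -5], [-3, 3]]) = (-6)(3) - (-5)(-3) = -33. (Direct check: I - K =
[[-3, -6, 6],
 [-2, 0, -9],
 [-4, -5, 1]]
has determinant -33.) The finite-dimensional Fredholm alternative says: either (I - K) is invertible, or ker(I - K) ≠ {0} and then range(I - K) = ker((I - K)^*)^⊥, with dim ker(I - K) = dim ker((I - K)^*). Since det(I - K) ≠ 0, 1 is not an eigenvalue of K and ker(I - K) = {0}, so we are in the first case: for every y there is a unique x = (I - K)^(-1) y. (Explicitly, by the Woodbury identity, (I - U V^T)^(-1) = I + U (I_2 - G)^(-1) V^T.)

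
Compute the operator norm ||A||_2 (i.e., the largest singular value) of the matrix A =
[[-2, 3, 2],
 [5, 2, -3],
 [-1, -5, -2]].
||A||_2 ≈ 6.6298 (= sqrt(largest eigenvalue of A^T A))

||A||_2 = sigma_max(A) = sqrt(lambda_max(A^T A)). Form the symmetric matrix M = A^T A =
[[30, 9, -17],
 [9, 38, 10],
 [-17, 10, 17]].
Its characteristic polynomial (trace, sum of principal 2x2 minors, determinant of M give the coefficients) is
  p(λ) = det(λ I - M) = λ^3 - 85λ^2 + 1826λ - 961.
No integer candidate from the rational root theorem (±divisors of 961) is a root, so the roots are irrational. The cubic discriminant is Δ = 35783209 > 0, so there are three distinct real roots. p(0) = -961 and p(1) = 781 have opposite signs, so a root lies in (0, 1); Newton's method refines it to λ ≈ 0.5398. p(40) = 79 and p(41) = -59 have opposite signs, so a root lies in (40, 41); Newton's method refines it to λ ≈ 40.5063. p(43) = -101 and p(44) = 7 have opposite signs, so a root lies in (43, 44); Newton's method refines it to λ ≈ 43.9539. Check (Vieta): the three roots sum to 85, matching tr M = 85.
So the eigenvalues of A^T A are ≈ 0.5398, 40.5063, 43.9539 (all ≥ 0, as they must be for A^T A). The largest is λ_max ≈ 43.9539, hence ||A||_2 = sqrt(λ_max) ≈ 6.6298.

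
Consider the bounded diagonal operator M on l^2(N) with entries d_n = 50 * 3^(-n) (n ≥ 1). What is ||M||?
||M|| = 50/3 (attained at n = 1)

For M diagonal, ||M|| = sup_n |d_n|. The sequence d_n = 50 * 3^(-n) is positive and strictly decreasing (ratio 3^(-1) < 1), so the supremum is d_1 = 50/3. Hence ||M|| = 50/3.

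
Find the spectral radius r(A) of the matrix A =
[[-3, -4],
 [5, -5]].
r(A) = sqrt(35) ≈ 5.9161

The eigenvalues of A are the roots of its characteristic polynomial. With M = A (coefficients from the trace and determinant):
  p(λ) = det(λ I - M) = λ^2 + 8λ + 35.
For λ^2 + 8λ + 35 the discriminant is -76. It is negative, so the roots are the complex-conjugate pair λ = -4 ± (sqrt(76)/2) i ≈ -4 ± 4.3589i. For a conjugate pair the product of the roots equals the constant term, so |λ|^2 = 35 and |λ| = sqrt(35) ≈ 5.9161.
Thus the eigenvalues (to 4 decimals) are -4 ± 4.3589i (modulus 5.9161). The spectral radius is the largest modulus: r(A) = sqrt(35) ≈ 5.9161. (Cross-check: r(A) ≤ ||A||_2 ≈ 7.1388; equality holds whenever A is normal, though it can also hold for some non-normal A.)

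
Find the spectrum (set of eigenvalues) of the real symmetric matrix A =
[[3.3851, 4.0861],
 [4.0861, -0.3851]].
sigma(A) ≈ {-3, 6}

A is real symmetric, so its spectrum consists of real eigenvalues. Expanding the characteristic polynomial of the displayed matrix gives
  det(λ I - A) = p(λ) = λ^2 + (-3)λ + (-18).
Solving p(λ) = 0 yields eigenvalues ≈ -3, 6. (A is shown rounded to 4 decimals, so these recover the underlying integer eigenvalues to within that precision.)
Verification: the trace of A = 3 equals the sum of eigenvalues 3, and det(A) ≈ -17.9998 matches the eigenvalue product -18.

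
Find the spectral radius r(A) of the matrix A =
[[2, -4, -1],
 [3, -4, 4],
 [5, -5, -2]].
r(A) ≈ 5.388

The eigenvalues of A are the roots of its characteristic polynomial. With M = A (coefficients from the trace, the sum of principal 2x2 minors, and det A):
  p(λ) = det(λ I - M) = λ^3 + 4λ^2 + 33λ + 53.
No integer candidate from the rational root theorem (±divisors of 53) is a root, so the roots are irrational. The cubic discriminant is Δ = -89807 < 0, so there is one real root and a complex-conjugate pair. p(-2) = -5 and p(-1) = 23 have opposite signs, so a root lies in (-2, -1); Newton's method refines it to λ ≈ -1.8257. Dividing out (λ - (-1.8257)) leaves approximately λ^2 + 2.1743λ + 29.0304. For λ^2 + 2.1743λ + 29.0304 the discriminant is -111.3939. It is negative, so the remaining roots are the complex-conjugate pair λ ≈ -1.0872 ± 5.2772i. Their product equals the constant term, so |λ|^2 ≈ 29.0304 and |λ| ≈ 5.388.
Thus the eigenvalues (to 4 decimals) are -1.8257 (modulus 1.8257); -1.0872 ± 5.2772i (modulus 5.388). The spectral radius is the largest modulus: r(A) ≈ 5.388. (Cross-check: r(A) ≤ ||A||_2 ≈ 9.6708; equality holds whenever A is normal, though it can also hold for some non-normal A.)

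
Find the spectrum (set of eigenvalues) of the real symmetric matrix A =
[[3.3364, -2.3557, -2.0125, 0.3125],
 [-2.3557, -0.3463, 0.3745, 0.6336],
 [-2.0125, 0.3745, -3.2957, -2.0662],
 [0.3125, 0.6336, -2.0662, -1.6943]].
sigma(A) ≈ {-5, -2, 0, 5}

A is real symmetric, so its spectrum consists of real eigenvalues. Expanding the characteristic polynomial of the displayed matrix gives
  det(λ I - A) = p(λ) = λ^4 + (2)λ^3 + (-25)λ^2 + (-49.9978)λ + (0.0028).
Solving p(λ) = 0 yields eigenvalues ≈ -5, -2, 0, 5. (A is shown rounded to 4 decimals, so these recover the underlying integer eigenvalues to within that precision.)
Verification: the trace of A = -2 equals the sum of eigenvalues -2, and det(A) ≈ 0.0028 matches the eigenvalue product 0.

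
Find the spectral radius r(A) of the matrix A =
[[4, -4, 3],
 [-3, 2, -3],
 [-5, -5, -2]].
r(A) ≈ 5.6709

The eigenvalues of A are the roots of its characteristic polynomial. With M = A (coefficients from the trace, the sum of principal 2x2 minors, and det A):
  p(λ) = det(λ I - M) = λ^3 - 4λ^2 - 16λ + 37.
No integer candidate from the rational root theorem (±divisors of 37) is a root, so the roots are irrational. The cubic discriminant is Δ = 35613 > 0, so there are three distinct real roots. p(-4) = -27 and p(-3) = 22 have opposite signs, so a root lies in (-4, -3); Newton's method refines it to λ ≈ -3.5229. p(1) = 18 and p(2) = -3 have opposite signs, so a root lies in (1, 2); Newton's method refines it to λ ≈ 1.852. p(5) = -18 and p(6) = 13 have opposite signs, so a root lies in (5, 6); Newton's method refines it to λ ≈ 5.6709. Check (Vieta): the three roots sum to 4, matching tr M = 4.
Thus the eigenvalues (to 4 decimals) are -3.5229 (modulus 3.5229); 1.852 (modulus 1.852); 5.6709 (modulus 5.6709). The spectral radius is the largest modulus: r(A) ≈ 5.6709. (Cross-check: r(A) ≤ ||A||_2 ≈ 8.3757; equality holds whenever A is normal, though it can also hold for some non-normal A.)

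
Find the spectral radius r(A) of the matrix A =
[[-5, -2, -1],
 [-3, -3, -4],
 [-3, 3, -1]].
r(A) ≈ 6.7983

The eigenvalues of A are the roots of its characteristic polynomial. With M = A (coefficients from the trace, the sum of principal 2x2 minors, and det A):
  p(λ) = det(λ I - M) = λ^3 + 9λ^2 + 26λ + 75.
No integer candidate from the rational root theorem (±divisors of 75) is a root, so the roots are irrational. The cubic discriminant is Δ = -70223 < 0, so there is one real root and a complex-conjugate pair. p(-7) = -9 and p(-6) = 27 have opposite signs, so a root lies in (-7, -6); Newton's method refines it to λ ≈ -6.7983. Dividing out (λ - (-6.7983)) leaves approximately λ^2 + 2.2017λ + 11.0322. For λ^2 + 2.2017λ + 11.0322 the discriminant is -39.2812. It is negative, so the remaining roots are the complex-conjugate pair λ ≈ -1.1009 ± 3.1337i. Their product equals the constant term, so |λ|^2 ≈ 11.0322 and |λ| ≈ 3.3215.
Thus the eigenvalues (to 4 decimals) are -6.7983 (modulus 6.7983); -1.1009 ± 3.1337i (modulus 3.3215). The spectral radius is the largest modulus: r(A) ≈ 6.7983. (Cross-check: r(A) ≤ ||A||_2 ≈ 7.7098; equality holds whenever A is normal, though it can also hold for some non-normal A.)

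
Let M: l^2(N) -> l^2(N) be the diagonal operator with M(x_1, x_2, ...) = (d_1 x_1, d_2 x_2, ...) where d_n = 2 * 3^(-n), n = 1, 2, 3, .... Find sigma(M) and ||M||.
sigma(M) = {2 * 3^(-n) : n ≥ 1} ∪ {0}; ||M|| = 2/3

A bounded diagonal operator on l^2 with diagonal entries d_n has spectrum equal to the closure of {d_n : n ≥ 1}: every d_n is an eigenvalue (with eigenvector e_n), so {d_n} ⊂ sigma(M); the spectrum is closed, so its closure is too; and for lambda not in the closure, (M - lambda I) has bounded inverse (the diagonal entries 1/(d_n - lambda) are bounded). For our sequence d_n = 2 * 3^(-n), n = 1, 2, 3, ...:
  - {d_n} = {2 * 3^(-n) : n ≥ 1}; the only limit point is 0
  - closure = {2 * 3^(-n) : n ≥ 1} ∪ {0}
For the norm: a diagonal operator has ||M|| = sup_n |d_n|. Here d_n = 2 * 3^(-n) is positive and decreasing, so sup_n |d_n| = d_1 = 2/3. So ||M|| = 2/3.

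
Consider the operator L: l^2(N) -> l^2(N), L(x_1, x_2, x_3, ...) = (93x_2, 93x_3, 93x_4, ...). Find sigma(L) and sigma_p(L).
sigma(L) = closed disk {z in C : |z| ≤ 93}; sigma_p(L) = open disk {z in C : |z| < 93}

Note L = 93·V where V is the unit left shift (V x)_k = x_{k+1}; so sigma(L) = 93·sigma(V) and ||L|| = 93||V||. ||L x||^2 = 8649sum_{k≥2} |x_k|^2 ≤ 8649||x||^2, with equality on {x : x_1 = 0}, so ||L|| = 93. For any lambda with |lambda| < 93, set r = lambda/93 (|r| < 1); the vector x = (1, r, r^2, ...) is in l^2 and satisfies L x = 93(r, r^2, ...) = lambda x, so lambda is an eigenvalue. On the boundary |lambda| = 93 the geometric series diverges, so no l^2 eigenvector exists, but these lambda lie in the approximate point spectrum. Hence sigma(L) is the closed disk of radius 93 and sigma_p(L) is the open disk.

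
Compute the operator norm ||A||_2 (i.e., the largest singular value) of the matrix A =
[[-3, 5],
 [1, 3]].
||A||_2 = sqrt((44 + sqrt(1152))/2) ≈ 6.2426 (= sqrt(largest eigenvalue of A^T A))

||A||_2 = sigma_max(A) = sqrt(lambda_max(A^T A)). Form the symmetric matrix M = A^T A =
[[10, -12],
 [-12, 34]].
Its characteristic polynomial (trace, determinant of M give the coefficients) is
  p(λ) = det(λ I - M) = λ^2 - 44λ + 196.
For λ^2 - 44λ + 196 the discriminant is 1152. It is nonnegative but not a perfect square, so the roots are real and irrational: λ = (44 ± sqrt(1152))/2 ≈ 38.9706, 5.0294.
So the eigenvalues of A^T A are ≈ 5.0294, 38.9706 (all ≥ 0, as they must be for A^T A). The largest is λ_max = (44 + sqrt(1152))/2 ≈ 38.9706, hence ||A||_2 = sqrt(λ_max) = sqrt((44 + sqrt(1152))/2) ≈ 6.2426.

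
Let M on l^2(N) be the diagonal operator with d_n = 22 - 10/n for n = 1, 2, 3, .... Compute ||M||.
||M|| = 22

For a diagonal operator on l^2 with entries d_n, ||M|| = sup_n |d_n|. Here d_1 = 12, d_2 = 17, ..., and d_n = 22 - 10/n increases monotonically toward 22. All terms lie in [12, 22), so |d_n| = d_n and the supremum is the limit 22, which is not attained by any individual d_n. Hence ||M|| = 22.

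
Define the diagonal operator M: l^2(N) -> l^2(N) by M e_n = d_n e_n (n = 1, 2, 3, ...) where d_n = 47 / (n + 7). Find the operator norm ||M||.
||M|| = 47/8 (attained at n = 1)

For M diagonal, ||M|| = sup_n |d_n| = sup_n 47/(n + 7). This is positive and strictly decreasing in n, so the supremum is attained at n = 1: d_1 = 47/(1 + 7) = 47/8. Hence ||M|| = 47/8.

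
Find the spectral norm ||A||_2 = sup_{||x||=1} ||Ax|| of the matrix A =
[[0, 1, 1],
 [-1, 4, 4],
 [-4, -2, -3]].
||A||_2 ≈ 6.9979 (= sqrt(largest eigenvalue of A^T A))

||A||_2 = sigma_max(A) = sqrt(lambda_max(A^T A)). Form the symmetric matrix M = A^T A =
[[17, 4, 8],
 [4, 21, 23],
 [8, 23, 26]].
Its characteristic polynomial (trace, sum of principal 2x2 minors, determinant of M give the coefficients) is
  p(λ) = det(λ I - M) = λ^3 - 64λ^2 + 736λ - 1.
No integer candidate from the rational root theorem (±divisors of 1) is a root, so the roots are irrational. The cubic discriminant is Δ = 623833061 > 0, so there are three distinct real roots. p(0) = -1 and p(1) = 672 have opposite signs, so a root lies in (0, 1); Newton's method refines it to λ ≈ 0.0014. p(15) = 14 and p(16) = -513 have opposite signs, so a root lies in (15, 16); Newton's method refines it to λ ≈ 15.0275. p(48) = -1537 and p(49) = 48 have opposite signs, so a root lies in (48, 49); Newton's method refines it to λ ≈ 48.9712. Check (Vieta): the three roots sum to 64, matching tr M = 64.
So the eigenvalues of A^T A are ≈ 0.0014, 15.0275, 48.9712 (all ≥ 0, as they must be for A^T A). The largest is λ_max ≈ 48.9712, hence ||A||_2 = sqrt(λ_max) ≈ 6.9979.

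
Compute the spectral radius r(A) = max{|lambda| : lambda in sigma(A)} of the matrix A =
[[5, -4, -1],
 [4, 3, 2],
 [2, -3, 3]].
r(A) ≈ 6.1163

The eigenvalues of A are the roots of its characteristic polynomial. With M = A (coefficients from the trace, the sum of principal 2x2 minors, and det A):
  p(λ) = det(λ I - M) = λ^3 - 11λ^2 + 63λ - 125.
No integer candidate from the rational root theorem (±divisors of 125) is a root, so the roots are irrational. The cubic discriminant is Δ = -48064 < 0, so there is one real root and a complex-conjugate pair. p(3) = -8 and p(4) = 15 have opposite signs, so a root lies in (3, 4); Newton's method refines it to λ ≈ 3.3414. Dividing out (λ - (3.3414)) leaves approximately λ^2 - 7.6586λ + 37.4096. For λ^2 - 7.6586λ + 37.4096 the discriminant is -90.9841. It is negative, so the remaining roots are the complex-conjugate pair λ ≈ 3.8293 ± 4.7693i. Their product equals the constant term, so |λ|^2 ≈ 37.4096 and |λ| ≈ 6.1163.
Thus the eigenvalues (to 4 decimals) are 3.3414 (modulus 3.3414); 3.8293 ± 4.7693i (modulus 6.1163). The spectral radius is the largest modulus: r(A) ≈ 6.1163. (Cross-check: r(A) ≤ ||A||_2 ≈ 7.4636; equality holds whenever A is normal, though it can also hold for some non-normal A.)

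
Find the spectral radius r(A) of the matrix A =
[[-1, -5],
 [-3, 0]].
r(A) = (1 + sqrt(61))/2 ≈ 4.4051

The eigenvalues of A are the roots of its characteristic polynomial. With M = A (coefficients from the trace and determinant):
  p(λ) = det(λ I - M) = λ^2 + λ - 15.
For λ^2 + λ - 15 the discriminant is 61. It is nonnegative but not a perfect square, so the roots are real and irrational: λ = (-1 ± sqrt(61))/2 ≈ 3.4051, -4.4051.
Thus the eigenvalues (to 4 decimals) are 3.4051 (modulus 3.4051); -4.4051 (modulus 4.4051). The spectral radius is the largest modulus: r(A) = (1 + sqrt(61))/2 ≈ 4.4051. (Cross-check: r(A) ≤ ||A||_2 ≈ 5.1492; equality holds whenever A is normal, though it can also hold for some non-normal A.)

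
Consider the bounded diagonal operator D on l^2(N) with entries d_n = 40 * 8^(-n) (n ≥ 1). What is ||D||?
||D|| = 5 (attained at n = 1)

For D diagonal, ||D|| = sup_n |d_n|. The sequence d_n = 40 * 8^(-n) is positive and strictly decreasing (ratio 8^(-1) < 1), so the supremum is d_1 = 40/8 = 5. Hence ||D|| = 5.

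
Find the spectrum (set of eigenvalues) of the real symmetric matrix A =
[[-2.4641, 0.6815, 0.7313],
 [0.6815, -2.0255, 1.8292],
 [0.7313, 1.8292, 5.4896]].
sigma(A) ≈ {-3, -2, 6}

A is real symmetric, so its spectrum consists of real eigenvalues. Expanding the characteristic polynomial of the displayed matrix gives
  det(λ I - A) = p(λ) = λ^3 + (-1)λ^2 + (-24)λ + (-36).
Solving p(λ) = 0 yields eigenvalues ≈ -3, -2, 6. (A is shown rounded to 4 decimals, so these recover the underlying integer eigenvalues to within that precision.)
Verification: the trace of A = 1 equals the sum of eigenvalues 1, and det(A) ≈ 36.0005 matches the eigenvalue product 36.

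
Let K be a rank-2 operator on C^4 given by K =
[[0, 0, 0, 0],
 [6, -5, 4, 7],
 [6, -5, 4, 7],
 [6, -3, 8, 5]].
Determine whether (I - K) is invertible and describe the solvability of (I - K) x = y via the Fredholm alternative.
(I - K) is invertible (det(I - K) = -43 ≠ 0), so for every y in C^4 the equation (I - K) x = y has a unique solution.

K has rank 2 and factors as K = U V^T = u1 v1^T + u2 v2^T with u1 = (0, 2, 2, 2), v1 = (3, -2, 3, 3), u2 = (0, 1, 1, -1), v2 = (0, -1, -2, 1) (multiplying out reproduces the displayed K). The nonzero eigenvalues of U V^T coincide with those of the 2 x 2 matrix G = V^T U = [[v1·u1, v1·u2], [v2·u1, v2·u2]] = [[8, -2], [-4, -4]], and by the Sylvester determinant identity det(I_4 - U V^T) = det(I_2 - V^T U) = det([[-7, 2], [4, 5]]) = (-7)(5) - (2)(4) = -43. (Direct check: I - K =
[[1, 0, 0, 0],
 [-6, 6, -4, -7],
 [-6, 5, -3, -7],
 [-6, 3, -8, -4]]
has determinant -43.) The finite-dimensional Fredholm alternative says: either (I - K) is invertible, or ker(I - K) ≠ {0} and then range(I - K) = ker((I - K)^*)^⊥, with dim ker(I - K) = dim ker((I - K)^*). Since det(I - K) ≠ 0, 1 is not an eigenvalue of K and ker(I - K) = {0}, so we are in the first case: for every y there is a unique x = (I - K)^(-1) y. (Explicitly, by the Woodbury identity, (I - U V^T)^(-1) = I + U (I_2 - G)^(-1) V^T.)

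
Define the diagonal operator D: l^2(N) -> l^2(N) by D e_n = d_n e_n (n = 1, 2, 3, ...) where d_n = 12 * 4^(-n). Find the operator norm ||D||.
||D|| = 3 (attained at n = 1)

For D diagonal, ||D|| = sup_n |d_n|. The sequence d_n = 12 * 4^(-n) is positive and strictly decreasing (ratio 4^(-1) < 1), so the supremum is d_1 = 12/4 = 3. Hence ||D|| = 3.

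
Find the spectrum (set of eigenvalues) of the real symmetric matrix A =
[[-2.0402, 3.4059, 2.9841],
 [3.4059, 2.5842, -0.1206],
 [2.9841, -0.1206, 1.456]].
sigma(A) ≈ {-5, 2, 5}

A is real symmetric, so its spectrum consists of real eigenvalues. Expanding the characteristic polynomial of the displayed matrix gives
  det(λ I - A) = p(λ) = λ^3 + (-2)λ^2 + (-25)λ + (50).
Solving p(λ) = 0 yields eigenvalues ≈ -5, 2, 5. (A is shown rounded to 4 decimals, so these recover the underlying integer eigenvalues to within that precision.)
Verification: the trace of A = 2 equals the sum of eigenvalues 2, and det(A) ≈ -50.0000 matches the eigenvalue product -50.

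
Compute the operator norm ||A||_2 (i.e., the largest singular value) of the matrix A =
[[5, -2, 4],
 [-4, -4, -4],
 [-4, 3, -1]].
||A||_2 ≈ 9.3177 (= sqrt(largest eigenvalue of A^T A))

||A||_2 = sigma_max(A) = sqrt(lambda_max(A^T A)). Form the symmetric matrix M = A^T A =
[[57, -6, 40],
 [-6, 29, 5],
 [40, 5, 33]].
Its characteristic polynomial (trace, sum of principal 2x2 minors, determinant of M give the coefficients) is
  p(λ) = det(λ I - M) = λ^3 - 119λ^2 + 2830λ - 3136.
No integer candidate from the rational root theorem (±divisors of 3136) is a root, so the roots are irrational. The cubic discriminant is Δ = 20359111972 > 0, so there are three distinct real roots. p(1) = -424 and p(2) = 2056 have opposite signs, so a root lies in (1, 2); Newton's method refines it to λ ≈ 1.1646. p(31) = 26 and p(32) = -1664 have opposite signs, so a root lies in (31, 32); Newton's method refines it to λ ≈ 31.0156. p(86) = -3824 and p(87) = 866 have opposite signs, so a root lies in (86, 87); Newton's method refines it to λ ≈ 86.8198. Check (Vieta): the three roots sum to 119, matching tr M = 119.
So the eigenvalues of A^T A are ≈ 1.1646, 31.0156, 86.8198 (all ≥ 0, as they must be for A^T A). The largest is λ_max ≈ 86.8198, hence ||A||_2 = sqrt(λ_max) ≈ 9.3177.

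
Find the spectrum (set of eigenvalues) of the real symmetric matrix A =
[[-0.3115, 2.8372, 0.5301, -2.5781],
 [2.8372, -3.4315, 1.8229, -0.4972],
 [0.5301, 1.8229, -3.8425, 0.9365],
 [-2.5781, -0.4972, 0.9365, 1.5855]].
sigma(A) ≈ {-6, -4, 0, 4}

A is real symmetric, so its spectrum consists of real eigenvalues. Expanding the characteristic polynomial of the displayed matrix gives
  det(λ I - A) = p(λ) = λ^4 + (6)λ^3 + (-16)λ^2 + (-96)λ + (-0.0029).
Solving p(λ) = 0 yields eigenvalues ≈ -6, -4, 0, 4. (A is shown rounded to 4 decimals, so these recover the underlying integer eigenvalues to within that precision.)
Verification: the trace of A = -6 equals the sum of eigenvalues -6, and det(A) ≈ -0.0029 matches the eigenvalue product 0.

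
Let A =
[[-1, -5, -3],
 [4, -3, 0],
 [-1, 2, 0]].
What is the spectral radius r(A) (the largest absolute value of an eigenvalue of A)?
r(A) ≈ 4.1571

The eigenvalues of A are the roots of its characteristic polynomial. With M = A (coefficients from the trace, the sum of principal 2x2 minors, and det A):
  p(λ) = det(λ I - M) = λ^3 + 4λ^2 + 20λ + 15.
No integer candidate from the rational root theorem (±divisors of 15) is a root, so the roots are irrational. The cubic discriminant is Δ = -13915 < 0, so there is one real root and a complex-conjugate pair. p(-1) = -2 and p(0) = 15 have opposite signs, so a root lies in (-1, 0); Newton's method refines it to λ ≈ -0.868. Dividing out (λ - (-0.868)) leaves approximately λ^2 + 3.132λ + 17.2815. For λ^2 + 3.132λ + 17.2815 the discriminant is -59.3163. It is negative, so the remaining roots are the complex-conjugate pair λ ≈ -1.566 ± 3.8509i. Their product equals the constant term, so |λ|^2 ≈ 17.2815 and |λ| ≈ 4.1571.
Thus the eigenvalues (to 4 decimals) are -0.868 (modulus 0.868); -1.566 ± 3.8509i (modulus 4.1571). The spectral radius is the largest modulus: r(A) ≈ 4.1571. (Cross-check: r(A) ≤ ||A||_2 ≈ 6.7982; equality holds whenever A is normal, though it can also hold for some non-normal A.)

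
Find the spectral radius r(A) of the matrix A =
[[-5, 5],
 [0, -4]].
r(A) = 5

The eigenvalues of A are the roots of its characteristic polynomial. With M = A (coefficients from the trace and determinant):
  p(λ) = det(λ I - M) = λ^2 + 9λ + 20.
For λ^2 + 9λ + 20 the discriminant is 1. It is a perfect square (1^2), so the roots are rational: λ = (-9 ± 1)/2 = -4, -5.
Thus the eigenvalues (to 4 decimals) are -4 (modulus 4); -5 (modulus 5). The spectral radius is the largest modulus: r(A) = 5. (Cross-check: r(A) ≤ ||A||_2 ≈ 7.6973; equality holds whenever A is normal, though it can also hold for some non-normal A.)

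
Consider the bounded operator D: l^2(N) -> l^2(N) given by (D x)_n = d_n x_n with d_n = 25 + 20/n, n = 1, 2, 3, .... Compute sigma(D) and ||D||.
sigma(D) = {25 + 20/n : n ≥ 1} ∪ {25}; ||D|| = 45

A bounded diagonal operator on l^2 with diagonal entries d_n has spectrum equal to the closure of {d_n : n ≥ 1}: every d_n is an eigenvalue (with eigenvector e_n), so {d_n} ⊂ sigma(D); the spectrum is closed, so its closure is too; and for lambda not in the closure, (D - lambda I) has bounded inverse (the diagonal entries 1/(d_n - lambda) are bounded). For our sequence d_n = 25 + 20/n, n = 1, 2, 3, ...:
  - {d_n} = {25 + 20/n : n ≥ 1}; the only limit point is 25
  - closure = {25 + 20/n : n ≥ 1} ∪ {25}
For the norm: a diagonal operator has ||D|| = sup_n |d_n|. Here d_n = 25 + 20/n is positive and decreasing, so sup_n |d_n| = d_1 = 25 + 20 = 45. So ||D|| = 45.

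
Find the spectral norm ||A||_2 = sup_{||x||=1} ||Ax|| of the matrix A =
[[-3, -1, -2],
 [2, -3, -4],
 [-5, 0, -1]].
||A||_2 ≈ 6.2076 (= sqrt(largest eigenvalue of A^T A))

||A||_2 = sigma_max(A) = sqrt(lambda_max(A^T A)). Form the symmetric matrix M = A^T A =
[[38, -3, 3],
 [-3, 10, 14],
 [3, 14, 21]].
Its characteristic polynomial (trace, sum of principal 2x2 minors, determinant of M give the coefficients) is
  p(λ) = det(λ I - M) = λ^3 - 69λ^2 + 1174λ - 1.
No integer candidate from the rational root theorem (±divisors of 1) is a root, so the roots are irrational. The cubic discriminant is Δ = 89731985 > 0, so there are three distinct real roots. p(0) = -1 and p(1) = 1105 have opposite signs, so a root lies in (0, 1); Newton's method refines it to λ ≈ 0.0009. p(30) = 119 and p(31) = -125 have opposite signs, so a root lies in (30, 31); Newton's method refines it to λ ≈ 30.4648. p(38) = -153 and p(39) = 155 have opposite signs, so a root lies in (38, 39); Newton's method refines it to λ ≈ 38.5343. Check (Vieta): the three roots sum to 69, matching tr M = 69.
So the eigenvalues of A^T A are ≈ 0.0009, 30.4648, 38.5343 (all ≥ 0, as they must be for A^T A). The largest is λ_max ≈ 38.5343, hence ||A||_2 = sqrt(λ_max) ≈ 6.2076.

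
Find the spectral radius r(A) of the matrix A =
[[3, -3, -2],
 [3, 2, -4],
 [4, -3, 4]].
r(A) ≈ 6.734

The eigenvalues of A are the roots of its characteristic polynomial. With M = A (coefficients from the trace, the sum of principal 2x2 minors, and det A):
  p(λ) = det(λ I - M) = λ^3 - 9λ^2 + 31λ - 106.
No integer candidate from the rational root theorem (±divisors of 106) is a root, so the roots are irrational. The cubic discriminant is Δ = -121459 < 0, so there is one real root and a complex-conjugate pair. p(6) = -28 and p(7) = 13 have opposite signs, so a root lies in (6, 7); Newton's method refines it to λ ≈ 6.734. Dividing out (λ - (6.734)) leaves approximately λ^2 - 2.266λ + 15.7409. For λ^2 - 2.266λ + 15.7409 the discriminant is -57.8291. It is negative, so the remaining roots are the complex-conjugate pair λ ≈ 1.133 ± 3.8023i. Their product equals the constant term, so |λ|^2 ≈ 15.7409 and |λ| ≈ 3.9675.
Thus the eigenvalues (to 4 decimals) are 6.734 (modulus 6.734); 1.133 ± 3.8023i (modulus 3.9675). The spectral radius is the largest modulus: r(A) ≈ 6.734. (Cross-check: r(A) ≤ ||A||_2 ≈ 6.9816; equality holds whenever A is normal, though it can also hold for some non-normal A.)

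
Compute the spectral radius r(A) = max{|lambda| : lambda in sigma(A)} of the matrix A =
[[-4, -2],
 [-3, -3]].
r(A) = 6

The eigenvalues of A are the roots of its characteristic polynomial. With M = A (coefficients from the trace and determinant):
  p(λ) = det(λ I - M) = λ^2 + 7λ + 6.
For λ^2 + 7λ + 6 the discriminant is 25. It is a perfect square (5^2), so the roots are rational: λ = (-7 ± 5)/2 = -1, -6.
Thus the eigenvalues (to 4 decimals) are -1 (modulus 1); -6 (modulus 6). The spectral radius is the largest modulus: r(A) = 6. (Cross-check: r(A) ≤ ||A||_2 ≈ 6.085; equality holds whenever A is normal, though it can also hold for some non-normal A.)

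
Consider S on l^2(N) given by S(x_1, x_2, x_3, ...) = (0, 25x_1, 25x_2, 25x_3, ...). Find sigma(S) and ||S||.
sigma(S) = closed disk {z in C : |z| ≤ 25}; ||S|| = 25

Note S = 25·U where U is the unit right shift (U x)_k = x_{k-1} (with x_0 := 0); so ||S|| = 25||U|| and sigma(S) = 25·sigma(U). ||S x||^2 = sum_{k≥1} |25x_k|^2 = 625||x||^2, so ||S|| = 25 and sigma(S) ⊂ {|z| ≤ 25}. For any |lambda| < 25, the equation (S - lambda I) x = 0 forces x_1 = 0, then 25x_k = lambda x_{k+1} ⇒ x = 0, so S has no eigenvalues. But (S - lambda I) is not surjective for |lambda| < 25: solving (S - lambda I) x = e_1 would require x_n proportional to (lambda/25)^(-n), which is not in l^2. So every |lambda| < 25 lies in the residual spectrum. The boundary |lambda| = 25 is in the approximate point spectrum (the spectrum is closed). Hence sigma(S) is the closed disk of radius 25.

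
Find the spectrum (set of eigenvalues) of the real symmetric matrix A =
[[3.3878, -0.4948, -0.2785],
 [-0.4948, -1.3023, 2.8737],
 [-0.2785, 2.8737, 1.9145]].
sigma(A) ≈ {-3, 3, 4}

A is real symmetric, so its spectrum consists of real eigenvalues. Expanding the characteristic polynomial of the displayed matrix gives
  det(λ I - A) = p(λ) = λ^3 + (-4)λ^2 + (-9)λ + (36).
Solving p(λ) = 0 yields eigenvalues ≈ -3, 3, 4. (A is shown rounded to 4 decimals, so these recover the underlying integer eigenvalues to within that precision.)
Verification: the trace of A = 4 equals the sum of eigenvalues 4, and det(A) ≈ -35.9993 matches the eigenvalue product -36.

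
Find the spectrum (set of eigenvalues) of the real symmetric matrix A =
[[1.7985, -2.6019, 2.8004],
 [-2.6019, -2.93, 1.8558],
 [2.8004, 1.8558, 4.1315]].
sigma(A) ≈ {-5, 2, 6}

A is real symmetric, so its spectrum consists of real eigenvalues. Expanding the characteristic polynomial of the displayed matrix gives
  det(λ I - A) = p(λ) = λ^3 + (-3)λ^2 + (-28)λ + (60.0015).
Solving p(λ) = 0 yields eigenvalues ≈ -5, 2, 6. (A is shown rounded to 4 decimals, so these recover the underlying integer eigenvalues to within that precision.)
Verification: the trace of A = 3 equals the sum of eigenvalues 3, and det(A) ≈ -60.0015 matches the eigenvalue product -60.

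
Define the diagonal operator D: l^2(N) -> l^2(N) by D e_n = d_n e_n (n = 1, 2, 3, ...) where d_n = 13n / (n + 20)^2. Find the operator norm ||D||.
||D|| = 13/80 (attained at n = 20)

For D diagonal, ||D|| = sup_n |d_n|. Treat f(x) = 13x / (x + 20)^2 for real x > 0. By the quotient rule, f'(x) = 13(20 - x)/(x + 20)^3, which is positive for x < 20 and negative for x > 20. So f has a unique maximum at x = 20, and since 20 is a positive integer, the supremum over n ≥ 1 is attained at n = 20: d_20 = 13·20/(20 + 20)^2 = 13·20/1600 = 13/80. Hence ||D|| = 13/80.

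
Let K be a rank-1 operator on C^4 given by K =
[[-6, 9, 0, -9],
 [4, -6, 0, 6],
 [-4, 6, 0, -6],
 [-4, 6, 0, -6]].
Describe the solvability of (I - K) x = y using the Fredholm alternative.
(I - K) is invertible (det(I - K) = 19 ≠ 0), so for every y in C^4 the equation (I - K) x = y has a unique solution.

K has rank 1, so it is an outer product K = u v^T: every row of K is a multiple of one row vector. Reading off the entries, u = (-3, 2, -2, -2) and v = (2, -3, 0, 3) (row i of K equals u_i·v^T). A rank-one matrix u v^T satisfies K u = u (v·u) and kills the (3)-dimensional subspace v^⊥, so its characteristic polynomial is lambda^3 (lambda - v·u) with v·u = tr K = -18. Hence the eigenvalues of I - K are 1 (multiplicity 3) and 1 - (-18) = 19, so det(I - K) = 19. (Direct check: I - K =
[[7, -9, 0, 9],
 [-4, 7, 0, -6],
 [4, -6, 1, 6],
 [4, -6, 0, 7]]
has determinant 19.) The finite-dimensional Fredholm alternative says: either (I - K) is invertible, or ker(I - K) ≠ {0} and then range(I - K) = ker((I - K)^*)^⊥, with dim ker(I - K) = dim ker((I - K)^*). Since det(I - K) ≠ 0, 1 is not an eigenvalue of K and ker(I - K) = {0}, so we are in the first case: for every y there is a unique x = (I - K)^(-1) y. Explicitly, by the Sherman–Morrison formula, (I - u v^T)^(-1) = I + u v^T/(1 - v·u), i.e. (I - K)^(-1) = I + K/(19).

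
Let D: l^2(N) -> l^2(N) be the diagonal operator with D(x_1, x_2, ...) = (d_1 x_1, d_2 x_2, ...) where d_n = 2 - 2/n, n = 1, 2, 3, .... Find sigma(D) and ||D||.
sigma(D) = {2 - 2/n : n ≥ 1} ∪ {2}; ||D|| = 2

A bounded diagonal operator on l^2 with diagonal entries d_n has spectrum equal to the closure of {d_n : n ≥ 1}: every d_n is an eigenvalue (with eigenvector e_n), so {d_n} ⊂ sigma(D); the spectrum is closed, so its closure is too; and for lambda not in the closure, (D - lambda I) has bounded inverse (the diagonal entries 1/(d_n - lambda) are bounded). For our sequence d_n = 2 - 2/n, n = 1, 2, 3, ...:
  - {d_n} = {2 - 2/n : n ≥ 1}; the only limit point is 2
  - closure = {2 - 2/n : n ≥ 1} ∪ {2}
For the norm: a diagonal operator has ||D|| = sup_n |d_n|. Here d_n = 2 - 2/n increases monotonically from d_1 = 0 toward 2, with all terms in [0, 2); so sup_n |d_n| = 2 (the supremum is the limit, not attained). So ||D|| = 2.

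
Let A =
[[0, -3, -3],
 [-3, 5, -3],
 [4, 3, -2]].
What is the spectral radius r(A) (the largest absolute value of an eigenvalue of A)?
r(A) ≈ 6.2689

The eigenvalues of A are the roots of its characteristic polynomial. With M = A (coefficients from the trace, the sum of principal 2x2 minors, and det A):
  p(λ) = det(λ I - M) = λ^3 - 3λ^2 + 2λ - 141.
No integer candidate from the rational root theorem (±divisors of 141) is a root, so the roots are irrational. The cubic discriminant is Δ = -536783 < 0, so there is one real root and a complex-conjugate pair. p(6) = -21 and p(7) = 69 have opposite signs, so a root lies in (6, 7); Newton's method refines it to λ ≈ 6.2689. Dividing out (λ - (6.2689)) leaves approximately λ^2 + 3.2689λ + 22.4921. For λ^2 + 3.2689λ + 22.4921 the discriminant is -79.2829. It is negative, so the remaining roots are the complex-conjugate pair λ ≈ -1.6344 ± 4.452i. Their product equals the constant term, so |λ|^2 ≈ 22.4921 and |λ| ≈ 4.7426.
Thus the eigenvalues (to 4 decimals) are 6.2689 (modulus 6.2689); -1.6344 ± 4.452i (modulus 4.7426). The spectral radius is the largest modulus: r(A) ≈ 6.2689. (Cross-check: r(A) ≤ ||A||_2 ≈ 6.99; equality holds whenever A is normal, though it can also hold for some non-normal A.)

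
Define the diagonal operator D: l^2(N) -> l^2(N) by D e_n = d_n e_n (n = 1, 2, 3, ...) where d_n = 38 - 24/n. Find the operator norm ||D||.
||D|| = 38

For a diagonal operator on l^2 with entries d_n, ||D|| = sup_n |d_n|. Here d_1 = 14, d_2 = 26, ..., and d_n = 38 - 24/n increases monotonically toward 38. All terms lie in [14, 38), so |d_n| = d_n and the supremum is the limit 38, which is not attained by any individual d_n. Hence ||D|| = 38.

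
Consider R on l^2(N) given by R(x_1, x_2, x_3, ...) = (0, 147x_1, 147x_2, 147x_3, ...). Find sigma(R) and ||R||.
sigma(R) = closed disk {z in C : |z| ≤ 147}; ||R|| = 147

Note R = 147·U where U is the unit right shift (U x)_k = x_{k-1} (with x_0 := 0); so ||R|| = 147||U|| and sigma(R) = 147·sigma(U). ||R x||^2 = sum_{k≥1} |147x_k|^2 = 21609||x||^2, so ||R|| = 147 and sigma(R) ⊂ {|z| ≤ 147}. For any |lambda| < 147, the equation (R - lambda I) x = 0 forces x_1 = 0, then 147x_k = lambda x_{k+1} ⇒ x = 0, so R has no eigenvalues. But (R - lambda I) is not surjective for |lambda| < 147: solving (R - lambda I) x = e_1 would require x_n proportional to (lambda/147)^(-n), which is not in l^2. So every |lambda| < 147 lies in the residual spectrum. The boundary |lambda| = 147 is in the approximate point spectrum (the spectrum is closed). Hence sigma(R) is the closed disk of radius 147.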